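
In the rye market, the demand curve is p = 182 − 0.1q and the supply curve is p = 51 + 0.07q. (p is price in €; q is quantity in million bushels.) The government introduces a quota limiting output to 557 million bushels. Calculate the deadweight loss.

€3877.69 million

Competitive equilibrium: 182 − 0.1q = 51 + 0.07q → q* = 770.5882, p* = 104.9412.
At q = 557: demand price = 182 − 0.1·557 = 126.3; supply price = 51 + 0.07·557 = 89.99.
Δq = 770.5882 − 557 = 213.5882; wedge = 126.3 − 89.99 = 36.31.
DWL = ½ × 213.5882 × 36.31 = €3877.69 million.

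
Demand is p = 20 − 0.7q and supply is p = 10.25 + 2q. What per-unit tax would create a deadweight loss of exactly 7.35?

6.3

Competitive equilibrium: 20 − 0.7q = 10.25 + 2q → q* = 3.6111, p* = 17.4722.
A tax t gives Δq = t/2.7 and wedge t, so DWL = t²/5.4.
t²/5.4 = 7.35 → t² = 39.69 → t = 6.3.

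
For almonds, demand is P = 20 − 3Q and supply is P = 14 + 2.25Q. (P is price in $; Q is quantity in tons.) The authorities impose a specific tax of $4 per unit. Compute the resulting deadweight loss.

Competitive equilibrium: 20 − 3Q = 14 + 2.25Q → Q* = 1.1429, P* = 16.5714.
With the tax, the buyer price exceeds the seller price by 4: (20 − 3Q) − (14 + 2.25Q) = 4 → Q' = 0.381.
ΔQ = 1.1429 − 0.381 = 0.7619; the wedge equals the tax, 4.
DWL = ½ × 0.7619 × 4 = $1.52.

$1.52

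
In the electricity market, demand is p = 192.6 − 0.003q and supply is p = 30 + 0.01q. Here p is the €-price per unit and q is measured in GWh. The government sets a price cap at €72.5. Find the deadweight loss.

€443231.63

Competitive equilibrium: 192.6 − 0.003q = 30 + 0.01q → q* = 12507.6923, p* = 155.0769.
At the ceiling p = 72.5, quantity supplied = (72.5 − 30)/0.01 = 4250.
Willingness to pay at q' = 4250: 192.6 − 0.003·4250 = 179.85.
Δq = 12507.6923 − 4250 = 8257.6923; wedge = 179.85 − 72.5 = 107.35.
Deadweight loss = ½ × 8257.6923 × 107.35 = €443231.63.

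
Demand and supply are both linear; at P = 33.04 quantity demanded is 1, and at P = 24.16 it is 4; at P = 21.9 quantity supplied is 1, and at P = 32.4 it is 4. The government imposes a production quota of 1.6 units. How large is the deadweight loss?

Demand slope = (24.16 − 33.04)/(4 − 1) = −2.96, so P = 36 − 2.96Q.
Supply slope = (32.4 − 21.9)/(4 − 1) = 3.5, so P = 18.4 + 3.5Q.
Competitive equilibrium: 36 − 2.96Q = 18.4 + 3.5Q → Q* = 2.7245, P* = 27.9356.
At Q = 1.6: demand price = 36 − 2.96·1.6 = 31.264; supply price = 18.4 + 3.5·1.6 = 24.
ΔQ = 2.7245 − 1.6 = 1.1245; wedge = 31.264 − 24 = 7.264.
Deadweight loss = ½ × 1.1245 × 7.264 = 4.08.

4.08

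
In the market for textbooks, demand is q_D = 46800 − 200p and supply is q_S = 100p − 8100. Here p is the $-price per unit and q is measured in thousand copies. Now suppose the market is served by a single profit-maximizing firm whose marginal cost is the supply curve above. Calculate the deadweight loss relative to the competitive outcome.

In inverse form: demand p = 234 − 0.005q, supply p = 81 + 0.01q.
Competitive equilibrium: 234 − 0.005q = 81 + 0.01q → q* = 10200, p* = 183.
Marginal revenue: MR = 234 − 0.01q. Set MR = MC: 234 − 0.01q = 81 + 0.01q → q_m = 7650.
Price p_m = 234 − 0.005·7650 = 195.75; MC(q_m) = 81 + 0.01·7650 = 157.5.
Competitive q* = 10200, so Δq = 2550; wedge = 195.75 − 157.5 = 38.25.
DWL = ½ × 2550 × 38.25 = $48768.75 thousand.

$48768.75 thousand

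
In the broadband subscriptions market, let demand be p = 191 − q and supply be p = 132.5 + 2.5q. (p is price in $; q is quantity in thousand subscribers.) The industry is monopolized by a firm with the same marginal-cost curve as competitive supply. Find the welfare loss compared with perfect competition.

Competitive equilibrium: 191 − q = 132.5 + 2.5q → q* = 16.7143, p* = 174.2857.
Marginal revenue: MR = 191 − 2q. Set MR = MC: 191 − 2q = 132.5 + 2.5q → q_m = 13.
Price p_m = 191 − 1·13 = 178; MC(q_m) = 132.5 + 2.5·13 = 165.
Competitive q* = 16.7143, so Δq = 3.7143; wedge = 178 − 165 = 13.
The triangle = ½ × 3.7143 × 13 = $24.14 thousand.

$24.14 thousand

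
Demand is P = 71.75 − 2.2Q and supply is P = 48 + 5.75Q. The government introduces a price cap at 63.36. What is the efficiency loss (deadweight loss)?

Competitive equilibrium: 71.75 − 2.2Q = 48 + 5.75Q → Q* = 2.9874, P* = 65.1777.
At the ceiling P = 63.36, quantity supplied = (63.36 − 48)/5.75 = 2.6713.
Willingness to pay at Q' = 2.6713: 71.75 − 2.2·2.6713 = 65.8731.
ΔQ = 2.9874 − 2.6713 = 0.3161; wedge = 65.8731 − 63.36 = 2.5131.
The triangle = ½ × 0.3161 × 2.5131 = 0.40.

0.40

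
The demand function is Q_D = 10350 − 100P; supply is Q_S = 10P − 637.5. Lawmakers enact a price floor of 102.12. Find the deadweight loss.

In inverse form: demand P = 103.5 − 0.01Q, supply P = 63.75 + 0.1Q.
Competitive equilibrium: 103.5 − 0.01Q = 63.75 + 0.1Q → Q* = 361.3636, P* = 99.8864.
At the floor P = 102.12, quantity demanded = (103.5 − 102.12)/0.01 = 138.
Sellers' marginal cost at Q' = 138: 63.75 + 0.1·138 = 77.55.
ΔQ = 361.3636 − 138 = 223.3636; wedge = 102.12 − 77.55 = 24.57.
DWL = ½ × 223.3636 × 24.57 = 2744.02.

2744.02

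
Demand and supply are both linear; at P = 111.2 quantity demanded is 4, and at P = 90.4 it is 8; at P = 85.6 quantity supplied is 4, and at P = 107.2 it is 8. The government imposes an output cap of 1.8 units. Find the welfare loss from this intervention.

112.89

Demand slope = (90.4 − 111.2)/(8 − 4) = −5.2, so P = 132 − 5.2Q.
Supply slope = (107.2 − 85.6)/(8 − 4) = 5.4, so P = 64 + 5.4Q.
Competitive equilibrium: 132 − 5.2Q = 64 + 5.4Q → Q* = 6.4151, P* = 98.6415.
At Q = 1.8: demand price = 132 − 5.2·1.8 = 122.64; supply price = 64 + 5.4·1.8 = 73.72.
ΔQ = 6.4151 − 1.8 = 4.6151; wedge = 122.64 − 73.72 = 48.92.
Welfare loss = ½ × 4.6151 × 48.92 = 112.89.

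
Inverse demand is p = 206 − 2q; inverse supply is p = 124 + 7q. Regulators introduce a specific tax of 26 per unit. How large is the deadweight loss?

Competitive equilibrium: 206 − 2q = 124 + 7q → q* = 9.1111, p* = 187.7778.
With the tax, the buyer price exceeds the seller price by 26: (206 − 2q) − (124 + 7q) = 26 → q' = 6.2222.
Δq = 9.1111 − 6.2222 = 2.8889; the wedge equals the tax, 26.
Deadweight loss = ½ × 2.8889 × 26 = 37.56.

37.56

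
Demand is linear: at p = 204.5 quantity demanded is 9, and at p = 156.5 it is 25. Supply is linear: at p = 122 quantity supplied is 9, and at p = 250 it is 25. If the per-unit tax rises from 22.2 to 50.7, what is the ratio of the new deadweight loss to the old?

5.216

Demand slope = (156.5 − 204.5)/(25 − 9) = −3, so p = 231.5 − 3q.
Supply slope = (250 − 122)/(25 − 9) = 8, so p = 50 + 8q.
Competitive equilibrium: 231.5 − 3q = 50 + 8q → q* = 16.5, p* = 182.
For a per-unit tax t: Δq = t/11, so DWL = ½·t·(t/11) = t²/22.
At t = 22.2: DWL = 22.402. At t = 50.7: DWL = 116.840.
Ratio = (50.7/22.2)² = 5.216.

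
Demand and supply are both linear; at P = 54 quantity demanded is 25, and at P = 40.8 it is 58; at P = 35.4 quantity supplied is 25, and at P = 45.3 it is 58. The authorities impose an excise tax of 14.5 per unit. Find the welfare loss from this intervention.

Demand slope = (40.8 − 54)/(58 − 25) = −0.4, so P = 64 − 0.4Q.
Supply slope = (45.3 − 35.4)/(58 − 25) = 0.3, so P = 27.9 + 0.3Q.
Competitive equilibrium: 64 − 0.4Q = 27.9 + 0.3Q → Q* = 51.5714, P* = 43.3714.
With the tax, the buyer price exceeds the seller price by 14.5: (64 − 0.4Q) − (27.9 + 0.3Q) = 14.5 → Q' = 30.8571.
ΔQ = 51.5714 − 30.8571 = 20.7143; the wedge equals the tax, 14.5.
Welfare loss = ½ × 20.7143 × 14.5 = 150.18.

150.18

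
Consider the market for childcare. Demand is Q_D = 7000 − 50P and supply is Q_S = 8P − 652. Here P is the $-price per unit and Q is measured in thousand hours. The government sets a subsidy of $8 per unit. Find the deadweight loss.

In inverse form: demand P = 140 − 0.02Q, supply P = 81.5 + 0.125Q.
Competitive equilibrium: 140 − 0.02Q = 81.5 + 0.125Q → Q* = 403.4483, P* = 131.931.
The subsidy lowers effective supply by 8: P = 73.5 + 0.125Q.
New quantity: 140 − 0.02Q = 73.5 + 0.125Q → Q' = 458.6207.
Overproduction ΔQ = 458.6207 − 403.4483 = 55.1724; wedge = subsidy = 8.
DWL = ½ × 55.1724 × 8 = $220.69 thousand.

$220.69 thousand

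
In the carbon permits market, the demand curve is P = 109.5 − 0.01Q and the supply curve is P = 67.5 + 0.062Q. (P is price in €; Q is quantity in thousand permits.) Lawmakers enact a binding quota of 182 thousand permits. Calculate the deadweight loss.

€5798.464 thousand

Competitive equilibrium: 109.5 − 0.01Q = 67.5 + 0.062Q → Q* = 583.3333, P* = 103.6667.
At Q = 182: demand price = 109.5 − 0.01·182 = 107.68; supply price = 67.5 + 0.062·182 = 78.784.
ΔQ = 583.3333 − 182 = 401.3333; wedge = 107.68 − 78.784 = 28.896.
Deadweight loss = ½ × 401.3333 × 28.896 = €5798.464 thousand.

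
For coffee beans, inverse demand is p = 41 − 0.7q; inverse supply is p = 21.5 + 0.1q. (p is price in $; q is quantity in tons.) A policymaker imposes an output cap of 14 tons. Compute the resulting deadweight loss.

Competitive equilibrium: 41 − 0.7q = 21.5 + 0.1q → q* = 24.375, p* = 23.9375.
At q = 14: demand price = 41 − 0.7·14 = 31.2; supply price = 21.5 + 0.1·14 = 22.9.
Δq = 24.375 − 14 = 10.375; wedge = 31.2 − 22.9 = 8.3.
Welfare loss = ½ × 10.375 × 8.3 = $43.06.

$43.06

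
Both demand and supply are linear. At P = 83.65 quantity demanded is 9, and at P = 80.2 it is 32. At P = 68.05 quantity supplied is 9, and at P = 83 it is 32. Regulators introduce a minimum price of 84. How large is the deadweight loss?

190.68

Demand slope = (80.2 − 83.65)/(32 − 9) = −0.15, so P = 85 − 0.15Q.
Supply slope = (83 − 68.05)/(32 − 9) = 0.65, so P = 62.2 + 0.65Q.
Competitive equilibrium: 85 − 0.15Q = 62.2 + 0.65Q → Q* = 28.5, P* = 80.725.
At the floor P = 84, quantity demanded = (85 − 84)/0.15 = 6.6667.
Sellers' marginal cost at Q' = 6.6667: 62.2 + 0.65·6.6667 = 66.5334.
ΔQ = 28.5 − 6.6667 = 21.8333; wedge = 84 − 66.5334 = 17.4666.
DWL = ½ × 21.8333 × 17.4666 = 190.68.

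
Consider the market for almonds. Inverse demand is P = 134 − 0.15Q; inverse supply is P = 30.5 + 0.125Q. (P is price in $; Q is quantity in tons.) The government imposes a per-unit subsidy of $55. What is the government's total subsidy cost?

$31700

Competitive equilibrium: 134 − 0.15Q = 30.5 + 0.125Q → Q* = 376.3636, P* = 77.5455.
The subsidy lowers effective supply by 55: P = 0.125Q − 24.5.
New quantity: 134 − 0.15Q = 0.125Q − 24.5 → Q' = 576.3636.
Total subsidy cost = 55 × 576.3636 = $31700.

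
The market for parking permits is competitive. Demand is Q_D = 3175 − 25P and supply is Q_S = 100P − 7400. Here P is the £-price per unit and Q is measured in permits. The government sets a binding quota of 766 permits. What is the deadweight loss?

£2160.90

In inverse form: demand P = 127 − 0.04Q, supply P = 74 + 0.01Q.
Competitive equilibrium: 127 − 0.04Q = 74 + 0.01Q → Q* = 1060, P* = 84.6.
At Q = 766: demand price = 127 − 0.04·766 = 96.36; supply price = 74 + 0.01·766 = 81.66.
ΔQ = 1060 − 766 = 294; wedge = 96.36 − 81.66 = 14.7.
DWL = ½ × 294 × 14.7 = £2160.90.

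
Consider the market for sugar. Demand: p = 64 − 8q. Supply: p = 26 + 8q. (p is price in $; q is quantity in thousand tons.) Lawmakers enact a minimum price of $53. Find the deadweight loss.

$8 thousand

Competitive equilibrium: 64 − 8q = 26 + 8q → q* = 2.375, p* = 45.
At the floor p = 53, quantity demanded = (64 − 53)/8 = 1.375.
Sellers' marginal cost at q' = 1.375: 26 + 8·1.375 = 37.
Δq = 2.375 − 1.375 = 1; wedge = 53 − 37 = 16.
Welfare loss = ½ × 1 × 16 = $8 thousand.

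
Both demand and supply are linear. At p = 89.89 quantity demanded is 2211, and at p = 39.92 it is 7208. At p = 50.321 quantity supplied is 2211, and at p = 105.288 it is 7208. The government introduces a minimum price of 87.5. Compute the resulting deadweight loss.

28421.49

Demand slope = (39.92 − 89.89)/(7208 − 2211) = −0.01, so p = 112 − 0.01q.
Supply slope = (105.288 − 50.321)/(7208 − 2211) = 0.011, so p = 26 + 0.011q.
Competitive equilibrium: 112 − 0.01q = 26 + 0.011q → q* = 4095.2381, p* = 71.0476.
At the floor p = 87.5, quantity demanded = (112 − 87.5)/0.01 = 2450.
Sellers' marginal cost at q' = 2450: 26 + 0.011·2450 = 52.95.
Δq = 4095.2381 − 2450 = 1645.2381; wedge = 87.5 − 52.95 = 34.55.
Deadweight loss = ½ × 1645.2381 × 34.55 = 28421.49.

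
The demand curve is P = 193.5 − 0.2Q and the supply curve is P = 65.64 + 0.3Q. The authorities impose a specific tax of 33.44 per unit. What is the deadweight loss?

Competitive equilibrium: 193.5 − 0.2Q = 65.64 + 0.3Q → Q* = 255.72, P* = 142.356.
With the tax, the buyer price exceeds the seller price by 33.44: (193.5 − 0.2Q) − (65.64 + 0.3Q) = 33.44 → Q' = 188.84.
ΔQ = 255.72 − 188.84 = 66.88; the wedge equals the tax, 33.44.
Deadweight loss = ½ × 66.88 × 33.44 = 1118.23.

1118.23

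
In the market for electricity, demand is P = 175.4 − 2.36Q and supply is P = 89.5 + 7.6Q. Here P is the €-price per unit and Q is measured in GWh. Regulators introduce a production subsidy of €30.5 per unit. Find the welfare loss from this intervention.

Competitive equilibrium: 175.4 − 2.36Q = 89.5 + 7.6Q → Q* = 8.6245, P* = 155.0462.
The subsidy lowers effective supply by 30.5: P = 59 + 7.6Q.
New quantity: 175.4 − 2.36Q = 59 + 7.6Q → Q' = 11.6867.
Overproduction ΔQ = 11.6867 − 8.6245 = 3.0622; wedge = subsidy = 30.5.
Welfare loss = ½ × 3.0622 × 30.5 = €46.70.

€46.70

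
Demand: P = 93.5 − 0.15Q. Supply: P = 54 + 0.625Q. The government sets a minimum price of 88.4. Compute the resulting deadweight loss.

Competitive equilibrium: 93.5 − 0.15Q = 54 + 0.625Q → Q* = 50.9677, P* = 85.8548.
At the floor P = 88.4, quantity demanded = (93.5 − 88.4)/0.15 = 34.
Sellers' marginal cost at Q' = 34: 54 + 0.625·34 = 75.25.
ΔQ = 50.9677 − 34 = 16.9677; wedge = 88.4 − 75.25 = 13.15.
Deadweight loss = ½ × 16.9677 × 13.15 = 111.56.

111.56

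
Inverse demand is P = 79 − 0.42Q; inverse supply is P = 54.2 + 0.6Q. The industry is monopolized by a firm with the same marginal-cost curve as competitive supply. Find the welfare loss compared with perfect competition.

Competitive equilibrium: 79 − 0.42Q = 54.2 + 0.6Q → Q* = 24.3137, P* = 68.7882.
Marginal revenue: MR = 79 − 0.84Q. Set MR = MC: 79 − 0.84Q = 54.2 + 0.6Q → Q_m = 17.2222.
Price P_m = 79 − 0.42·17.2222 = 71.7667; MC(Q_m) = 54.2 + 0.6·17.2222 = 64.5333.
Competitive Q* = 24.3137, so ΔQ = 7.0915; wedge = 71.7667 − 64.5333 = 7.2334.
DWL = ½ × 7.0915 × 7.2334 = 25.65.

25.65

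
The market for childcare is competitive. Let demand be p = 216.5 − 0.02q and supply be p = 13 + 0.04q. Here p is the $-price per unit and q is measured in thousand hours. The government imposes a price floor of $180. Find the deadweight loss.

$73633.33 thousand

Competitive equilibrium: 216.5 − 0.02q = 13 + 0.04q → q* = 3391.6667, p* = 148.6667.
At the floor p = 180, quantity demanded = (216.5 − 180)/0.02 = 1825.
Sellers' marginal cost at q' = 1825: 13 + 0.04·1825 = 86.
Δq = 3391.6667 − 1825 = 1566.6667; wedge = 180 − 86 = 94.
Welfare loss = ½ × 1566.6667 × 94 = $73633.33 thousand.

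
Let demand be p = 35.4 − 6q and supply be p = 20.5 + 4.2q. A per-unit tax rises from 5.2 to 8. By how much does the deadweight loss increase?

Competitive equilibrium: 35.4 − 6q = 20.5 + 4.2q → q* = 1.4608, p* = 26.6353.
For a per-unit tax t: Δq = t/10.2, so DWL = ½·t·(t/10.2) = t²/20.4.
At t = 5.2: DWL = 1.325. At t = 8: DWL = 3.137.
Increase = 3.137 − 1.325 = 1.81.

1.81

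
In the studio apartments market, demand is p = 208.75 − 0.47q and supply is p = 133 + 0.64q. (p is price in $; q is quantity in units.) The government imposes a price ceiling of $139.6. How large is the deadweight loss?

$1862.56

Competitive equilibrium: 208.75 − 0.47q = 133 + 0.64q → q* = 68.2432, p* = 176.6757.
At the ceiling p = 139.6, quantity supplied = (139.6 − 133)/0.64 = 10.3125.
Willingness to pay at q' = 10.3125: 208.75 − 0.47·10.3125 = 203.9031.
Δq = 68.2432 − 10.3125 = 57.9307; wedge = 203.9031 − 139.6 = 64.3031.
Deadweight loss = ½ × 57.9307 × 64.3031 = $1862.56.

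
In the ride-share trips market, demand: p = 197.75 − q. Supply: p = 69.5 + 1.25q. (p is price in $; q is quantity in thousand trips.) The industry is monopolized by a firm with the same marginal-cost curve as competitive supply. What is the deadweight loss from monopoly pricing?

Competitive equilibrium: 197.75 − q = 69.5 + 1.25q → q* = 57, p* = 140.75.
Marginal revenue: MR = 197.75 − 2q. Set MR = MC: 197.75 − 2q = 69.5 + 1.25q → q_m = 39.4615.
Price p_m = 197.75 − 1·39.4615 = 158.2885; MC(q_m) = 69.5 + 1.25·39.4615 = 118.8269.
Competitive q* = 57, so Δq = 17.5385; wedge = 158.2885 − 118.8269 = 39.4616.
DWL = ½ × 17.5385 × 39.4616 = $346.05 thousand.

$346.05 thousand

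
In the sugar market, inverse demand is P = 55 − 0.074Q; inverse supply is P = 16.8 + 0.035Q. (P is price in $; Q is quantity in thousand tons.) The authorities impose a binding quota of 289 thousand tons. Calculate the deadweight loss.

$205.86 thousand

Competitive equilibrium: 55 − 0.074Q = 16.8 + 0.035Q → Q* = 350.4587, P* = 29.0661.
At Q = 289: demand price = 55 − 0.074·289 = 33.614; supply price = 16.8 + 0.035·289 = 26.915.
ΔQ = 350.4587 − 289 = 61.4587; wedge = 33.614 − 26.915 = 6.699.
The triangle = ½ × 61.4587 × 6.699 = $205.86 thousand.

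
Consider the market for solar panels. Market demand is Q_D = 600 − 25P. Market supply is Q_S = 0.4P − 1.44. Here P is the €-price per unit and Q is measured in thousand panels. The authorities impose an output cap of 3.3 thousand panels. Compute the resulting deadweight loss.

In inverse form: demand P = 24 − 0.04Q, supply P = 3.6 + 2.5Q.
Competitive equilibrium: 24 − 0.04Q = 3.6 + 2.5Q → Q* = 8.0315, P* = 23.6787.
At Q = 3.3: demand price = 24 − 0.04·3.3 = 23.868; supply price = 3.6 + 2.5·3.3 = 11.85.
ΔQ = 8.0315 − 3.3 = 4.7315; wedge = 23.868 − 11.85 = 12.018.
DWL = ½ × 4.7315 × 12.018 = €28.43 thousand.

€28.43 thousand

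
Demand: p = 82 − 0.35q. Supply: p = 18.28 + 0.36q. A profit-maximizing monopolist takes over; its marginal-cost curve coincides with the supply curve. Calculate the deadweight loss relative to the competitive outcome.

Competitive equilibrium: 82 − 0.35q = 18.28 + 0.36q → q* = 89.7465, p* = 50.5887.
Marginal revenue: MR = 82 − 0.7q. Set MR = MC: 82 − 0.7q = 18.28 + 0.36q → q_m = 60.1132.
Price p_m = 82 − 0.35·60.1132 = 60.9604; MC(q_m) = 18.28 + 0.36·60.1132 = 39.9208.
Competitive q* = 89.7465, so Δq = 29.6333; wedge = 60.9604 − 39.9208 = 21.0396.
Welfare loss = ½ × 29.6333 × 21.0396 = 311.74.

311.74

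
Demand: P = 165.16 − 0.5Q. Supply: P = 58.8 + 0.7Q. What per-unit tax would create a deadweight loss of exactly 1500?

60

Competitive equilibrium: 165.16 − 0.5Q = 58.8 + 0.7Q → Q* = 88.6333, P* = 120.8433.
A tax t gives ΔQ = t/1.2 and wedge t, so DWL = t²/2.4.
t²/2.4 = 1500 → t² = 3600 → t = 60.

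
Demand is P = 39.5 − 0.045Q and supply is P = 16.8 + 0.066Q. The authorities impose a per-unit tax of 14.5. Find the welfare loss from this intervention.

947.07

Competitive equilibrium: 39.5 − 0.045Q = 16.8 + 0.066Q → Q* = 204.5045, P* = 30.2973.
With the tax, the buyer price exceeds the seller price by 14.5: (39.5 − 0.045Q) − (16.8 + 0.066Q) = 14.5 → Q' = 73.8739.
ΔQ = 204.5045 − 73.8739 = 130.6306; the wedge equals the tax, 14.5.
Welfare loss = ½ × 130.6306 × 14.5 = 947.07.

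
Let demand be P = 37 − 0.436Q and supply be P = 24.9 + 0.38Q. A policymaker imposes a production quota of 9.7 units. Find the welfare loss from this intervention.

Competitive equilibrium: 37 − 0.436Q = 24.9 + 0.38Q → Q* = 14.8284, P* = 30.5348.
At Q = 9.7: demand price = 37 − 0.436·9.7 = 32.7708; supply price = 24.9 + 0.38·9.7 = 28.586.
ΔQ = 14.8284 − 9.7 = 5.1284; wedge = 32.7708 − 28.586 = 4.1848.
Deadweight loss = ½ × 5.1284 × 4.1848 = 10.73.

10.73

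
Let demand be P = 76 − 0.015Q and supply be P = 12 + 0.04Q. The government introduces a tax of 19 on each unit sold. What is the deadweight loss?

3281.82

Competitive equilibrium: 76 − 0.015Q = 12 + 0.04Q → Q* = 1163.6364, P* = 58.5455.
With the tax, the buyer price exceeds the seller price by 19: (76 − 0.015Q) − (12 + 0.04Q) = 19 → Q' = 818.1818.
ΔQ = 1163.6364 − 818.1818 = 345.4546; the wedge equals the tax, 19.
Welfare loss = ½ × 345.4546 × 19 = 3281.82.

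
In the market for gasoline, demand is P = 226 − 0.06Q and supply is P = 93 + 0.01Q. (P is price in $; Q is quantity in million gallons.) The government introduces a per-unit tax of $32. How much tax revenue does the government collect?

Competitive equilibrium: 226 − 0.06Q = 93 + 0.01Q → Q* = 1900, P* = 112.
With the tax, the buyer price exceeds the seller price by 32: (226 − 0.06Q) − (93 + 0.01Q) = 32 → Q' = 1442.8571.
Tax revenue = 32 × 1442.8571 = $46171.43 million.

$46171.43 million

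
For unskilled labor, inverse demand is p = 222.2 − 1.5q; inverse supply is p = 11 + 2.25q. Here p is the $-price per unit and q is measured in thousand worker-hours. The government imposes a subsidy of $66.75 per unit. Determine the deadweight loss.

Competitive equilibrium: 222.2 − 1.5q = 11 + 2.25q → q* = 56.32, p* = 137.72.
The subsidy lowers effective supply by 66.75: p = 2.25q − 55.75.
New quantity: 222.2 − 1.5q = 2.25q − 55.75 → q' = 74.12.
Overproduction Δq = 74.12 − 56.32 = 17.8; wedge = subsidy = 66.75.
DWL = ½ × 17.8 × 66.75 = $594.075 thousand.

$594.075 thousand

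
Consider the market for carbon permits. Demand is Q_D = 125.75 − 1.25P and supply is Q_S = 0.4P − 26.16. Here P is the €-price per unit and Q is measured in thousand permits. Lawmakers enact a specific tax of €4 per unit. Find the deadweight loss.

In inverse form: demand P = 100.6 − 0.8Q, supply P = 65.4 + 2.5Q.
Competitive equilibrium: 100.6 − 0.8Q = 65.4 + 2.5Q → Q* = 10.6667, P* = 92.0667.
With the tax, the buyer price exceeds the seller price by 4: (100.6 − 0.8Q) − (65.4 + 2.5Q) = 4 → Q' = 9.4545.
ΔQ = 10.6667 − 9.4545 = 1.2122; the wedge equals the tax, 4.
Welfare loss = ½ × 1.2122 × 4 = €2.42 thousand.

€2.42 thousand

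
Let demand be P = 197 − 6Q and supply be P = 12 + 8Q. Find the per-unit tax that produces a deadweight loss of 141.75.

63

Competitive equilibrium: 197 − 6Q = 12 + 8Q → Q* = 13.2143, P* = 117.7143.
A tax t gives ΔQ = t/14 and wedge t, so DWL = t²/28.
t²/28 = 141.75 → t² = 3969 → t = 63.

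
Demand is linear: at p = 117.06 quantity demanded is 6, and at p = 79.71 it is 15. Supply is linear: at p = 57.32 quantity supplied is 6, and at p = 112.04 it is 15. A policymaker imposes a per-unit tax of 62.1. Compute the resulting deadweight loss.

Demand slope = (79.71 − 117.06)/(15 − 6) = −4.15, so p = 141.96 − 4.15q.
Supply slope = (112.04 − 57.32)/(15 − 6) = 6.08, so p = 20.84 + 6.08q.
Competitive equilibrium: 141.96 − 4.15q = 20.84 + 6.08q → q* = 11.8397, p* = 92.8253.
With the tax, the buyer price exceeds the seller price by 62.1: (141.96 − 4.15q) − (20.84 + 6.08q) = 62.1 → q' = 5.7693.
Δq = 11.8397 − 5.7693 = 6.0704; the wedge equals the tax, 62.1.
DWL = ½ × 6.0704 × 62.1 = 188.49.

188.49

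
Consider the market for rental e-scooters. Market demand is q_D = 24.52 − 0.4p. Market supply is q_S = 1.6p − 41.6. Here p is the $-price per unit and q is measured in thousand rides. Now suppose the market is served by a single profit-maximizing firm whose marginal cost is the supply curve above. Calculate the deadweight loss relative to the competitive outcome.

In inverse form: demand p = 61.3 − 2.5q, supply p = 26 + 0.625q.
Competitive equilibrium: 61.3 − 2.5q = 26 + 0.625q → q* = 11.296, p* = 33.06.
Marginal revenue: MR = 61.3 − 5q. Set MR = MC: 61.3 − 5q = 26 + 0.625q → q_m = 6.2756.
Price p_m = 61.3 − 2.5·6.2756 = 45.611; MC(q_m) = 26 + 0.625·6.2756 = 29.9223.
Competitive q* = 11.296, so Δq = 5.0204; wedge = 45.611 − 29.9223 = 15.6887.
Deadweight loss = ½ × 5.0204 × 15.6887 = $39.38 thousand.

$39.38 thousand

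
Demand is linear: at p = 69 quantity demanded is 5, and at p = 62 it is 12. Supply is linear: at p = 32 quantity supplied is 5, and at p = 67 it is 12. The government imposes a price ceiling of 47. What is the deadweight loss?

30.08

Demand slope = (62 − 69)/(12 − 5) = −1, so p = 74 − q.
Supply slope = (67 − 32)/(12 − 5) = 5, so p = 7 + 5q.
Competitive equilibrium: 74 − q = 7 + 5q → q* = 11.1667, p* = 62.8333.
At the ceiling p = 47, quantity supplied = (47 − 7)/5 = 8.
Willingness to pay at q' = 8: 74 − 1·8 = 66.
Δq = 11.1667 − 8 = 3.1667; wedge = 66 − 47 = 19.
The triangle = ½ × 3.1667 × 19 = 30.08.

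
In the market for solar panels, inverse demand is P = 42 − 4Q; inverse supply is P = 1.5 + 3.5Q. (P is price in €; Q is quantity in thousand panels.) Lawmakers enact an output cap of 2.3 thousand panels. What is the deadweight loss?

Competitive equilibrium: 42 − 4Q = 1.5 + 3.5Q → Q* = 5.4, P* = 20.4.
At Q = 2.3: demand price = 42 − 4·2.3 = 32.8; supply price = 1.5 + 3.5·2.3 = 9.55.
ΔQ = 5.4 − 2.3 = 3.1; wedge = 32.8 − 9.55 = 23.25.
Deadweight loss = ½ × 3.1 × 23.25 = €36.04 thousand.

€36.04 thousand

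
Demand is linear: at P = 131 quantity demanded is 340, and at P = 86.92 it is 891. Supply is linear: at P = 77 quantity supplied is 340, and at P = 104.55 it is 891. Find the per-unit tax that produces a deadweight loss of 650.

Demand slope = (86.92 − 131)/(891 − 340) = −0.08, so P = 158.2 − 0.08Q.
Supply slope = (104.55 − 77)/(891 − 340) = 0.05, so P = 60 + 0.05Q.
Competitive equilibrium: 158.2 − 0.08Q = 60 + 0.05Q → Q* = 755.3846, P* = 97.7692.
A tax t gives ΔQ = t/0.13 and wedge t, so DWL = t²/0.26.
t²/0.26 = 650 → t² = 169 → t = 13.

13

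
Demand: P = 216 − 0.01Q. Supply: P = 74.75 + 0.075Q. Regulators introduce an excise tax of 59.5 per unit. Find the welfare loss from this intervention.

20825

Competitive equilibrium: 216 − 0.01Q = 74.75 + 0.075Q → Q* = 1661.7647, P* = 199.3824.
With the tax, the buyer price exceeds the seller price by 59.5: (216 − 0.01Q) − (74.75 + 0.075Q) = 59.5 → Q' = 961.7647.
ΔQ = 1661.7647 − 961.7647 = 700; the wedge equals the tax, 59.5.
Welfare loss = ½ × 700 × 59.5 = 20825.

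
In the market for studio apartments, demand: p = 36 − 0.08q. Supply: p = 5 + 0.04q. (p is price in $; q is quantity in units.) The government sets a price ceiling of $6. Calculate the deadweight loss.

Competitive equilibrium: 36 − 0.08q = 5 + 0.04q → q* = 258.3333, p* = 15.3333.
At the ceiling p = 6, quantity supplied = (6 − 5)/0.04 = 25.
Willingness to pay at q' = 25: 36 − 0.08·25 = 34.
Δq = 258.3333 − 25 = 233.3333; wedge = 34 − 6 = 28.
Welfare loss = ½ × 233.3333 × 28 = $3266.67.

$3266.67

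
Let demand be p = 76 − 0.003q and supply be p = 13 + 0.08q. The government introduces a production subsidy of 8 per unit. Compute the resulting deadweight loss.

Competitive equilibrium: 76 − 0.003q = 13 + 0.08q → q* = 759.0361, p* = 73.7229.
The subsidy lowers effective supply by 8: p = 5 + 0.08q.
New quantity: 76 − 0.003q = 5 + 0.08q → q' = 855.4217.
Overproduction Δq = 855.4217 − 759.0361 = 96.3856; wedge = subsidy = 8.
Welfare loss = ½ × 96.3856 × 8 = 385.54.

385.54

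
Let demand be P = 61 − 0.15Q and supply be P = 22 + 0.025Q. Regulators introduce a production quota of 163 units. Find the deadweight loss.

313.50

Competitive equilibrium: 61 − 0.15Q = 22 + 0.025Q → Q* = 222.8571, P* = 27.5714.
At Q = 163: demand price = 61 − 0.15·163 = 36.55; supply price = 22 + 0.025·163 = 26.075.
ΔQ = 222.8571 − 163 = 59.8571; wedge = 36.55 − 26.075 = 10.475.
DWL = ½ × 59.8571 × 10.475 = 313.50.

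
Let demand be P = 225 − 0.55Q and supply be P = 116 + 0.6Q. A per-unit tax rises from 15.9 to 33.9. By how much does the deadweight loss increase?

Competitive equilibrium: 225 − 0.55Q = 116 + 0.6Q → Q* = 94.7826, P* = 172.8696.
For a per-unit tax t: ΔQ = t/1.15, so DWL = ½·t·(t/1.15) = t²/2.3.
At t = 15.9: DWL = 109.917. At t = 33.9: DWL = 499.657.
Increase = 499.657 − 109.917 = 389.74.

389.74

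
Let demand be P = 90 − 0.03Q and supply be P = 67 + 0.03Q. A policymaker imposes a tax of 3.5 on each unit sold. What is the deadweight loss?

Competitive equilibrium: 90 − 0.03Q = 67 + 0.03Q → Q* = 383.3333, P* = 78.5.
With the tax, the buyer price exceeds the seller price by 3.5: (90 − 0.03Q) − (67 + 0.03Q) = 3.5 → Q' = 325.
ΔQ = 383.3333 − 325 = 58.3333; the wedge equals the tax, 3.5.
Deadweight loss = ½ × 58.3333 × 3.5 = 102.08.

102.08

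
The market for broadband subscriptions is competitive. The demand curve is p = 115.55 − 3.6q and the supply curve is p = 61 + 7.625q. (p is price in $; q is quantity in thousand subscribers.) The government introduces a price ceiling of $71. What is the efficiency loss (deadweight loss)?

Competitive equilibrium: 115.55 − 3.6q = 61 + 7.625q → q* = 4.8597, p* = 98.0551.
At the ceiling p = 71, quantity supplied = (71 − 61)/7.625 = 1.3115.
Willingness to pay at q' = 1.3115: 115.55 − 3.6·1.3115 = 110.8286.
Δq = 4.8597 − 1.3115 = 3.5482; wedge = 110.8286 − 71 = 39.8286.
Deadweight loss = ½ × 3.5482 × 39.8286 = $70.66 thousand.

$70.66 thousand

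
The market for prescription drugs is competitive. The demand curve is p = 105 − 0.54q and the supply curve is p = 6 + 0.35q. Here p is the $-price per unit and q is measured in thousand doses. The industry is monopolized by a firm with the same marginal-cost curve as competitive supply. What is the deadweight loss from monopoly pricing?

$785.17 thousand

Competitive equilibrium: 105 − 0.54q = 6 + 0.35q → q* = 111.236, p* = 44.9326.
Marginal revenue: MR = 105 − 1.08q. Set MR = MC: 105 − 1.08q = 6 + 0.35q → q_m = 69.2308.
Price p_m = 105 − 0.54·69.2308 = 67.6154; MC(q_m) = 6 + 0.35·69.2308 = 30.2308.
Competitive q* = 111.236, so Δq = 42.0052; wedge = 67.6154 − 30.2308 = 37.3846.
DWL = ½ × 42.0052 × 37.3846 = $785.17 thousand.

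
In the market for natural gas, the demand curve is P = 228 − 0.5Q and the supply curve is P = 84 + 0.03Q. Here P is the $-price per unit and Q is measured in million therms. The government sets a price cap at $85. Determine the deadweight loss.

Competitive equilibrium: 228 − 0.5Q = 84 + 0.03Q → Q* = 271.69811, P* = 92.15094.
At the ceiling P = 85, quantity supplied = (85 − 84)/0.03 = 33.33333.
Willingness to pay at Q' = 33.33333: 228 − 0.5·33.33333 = 211.33334.
ΔQ = 271.69811 − 33.33333 = 238.36478; wedge = 211.33334 − 85 = 126.33334.
Welfare loss = ½ × 238.36478 × 126.33334 = $15056.71 million.

$15056.71 million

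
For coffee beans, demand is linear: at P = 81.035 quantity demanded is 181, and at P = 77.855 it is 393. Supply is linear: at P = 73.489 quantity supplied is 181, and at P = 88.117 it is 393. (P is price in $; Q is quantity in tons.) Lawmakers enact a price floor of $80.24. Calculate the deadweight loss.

Demand slope = (77.855 − 81.035)/(393 − 181) = −0.015, so P = 83.75 − 0.015Q.
Supply slope = (88.117 − 73.489)/(393 − 181) = 0.069, so P = 61 + 0.069Q.
Competitive equilibrium: 83.75 − 0.015Q = 61 + 0.069Q → Q* = 270.8333, P* = 79.6875.
At the floor P = 80.24, quantity demanded = (83.75 − 80.24)/0.015 = 234.
Sellers' marginal cost at Q' = 234: 61 + 0.069·234 = 77.146.
ΔQ = 270.8333 − 234 = 36.8333; wedge = 80.24 − 77.146 = 3.094.
Welfare loss = ½ × 36.8333 × 3.094 = $56.98.

$56.98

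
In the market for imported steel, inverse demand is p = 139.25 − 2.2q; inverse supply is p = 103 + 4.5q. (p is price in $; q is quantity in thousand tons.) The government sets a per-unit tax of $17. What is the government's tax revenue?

Competitive equilibrium: 139.25 − 2.2q = 103 + 4.5q → q* = 5.4104, p* = 127.347.
With the tax, the buyer price exceeds the seller price by 17: (139.25 − 2.2q) − (103 + 4.5q) = 17 → q' = 2.8731.
Tax revenue = 17 × 2.8731 = $48.84 thousand.

$48.84 thousand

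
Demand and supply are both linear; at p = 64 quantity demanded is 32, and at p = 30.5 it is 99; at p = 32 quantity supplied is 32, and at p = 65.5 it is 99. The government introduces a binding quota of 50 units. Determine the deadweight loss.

Demand slope = (30.5 − 64)/(99 − 32) = −0.5, so p = 80 − 0.5q.
Supply slope = (65.5 − 32)/(99 − 32) = 0.5, so p = 16 + 0.5q.
Competitive equilibrium: 80 − 0.5q = 16 + 0.5q → q* = 64, p* = 48.
At q = 50: demand price = 80 − 0.5·50 = 55; supply price = 16 + 0.5·50 = 41.
Δq = 64 − 50 = 14; wedge = 55 − 41 = 14.
The triangle = ½ × 14 × 14 = 98.

98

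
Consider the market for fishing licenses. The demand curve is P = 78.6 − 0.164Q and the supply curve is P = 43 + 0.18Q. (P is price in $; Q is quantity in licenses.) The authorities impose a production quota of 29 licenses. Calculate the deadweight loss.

Competitive equilibrium: 78.6 − 0.164Q = 43 + 0.18Q → Q* = 103.4884, P* = 61.6279.
At Q = 29: demand price = 78.6 − 0.164·29 = 73.844; supply price = 43 + 0.18·29 = 48.22.
ΔQ = 103.4884 − 29 = 74.4884; wedge = 73.844 − 48.22 = 25.624.
The triangle = ½ × 74.4884 × 25.624 = $954.35.

$954.35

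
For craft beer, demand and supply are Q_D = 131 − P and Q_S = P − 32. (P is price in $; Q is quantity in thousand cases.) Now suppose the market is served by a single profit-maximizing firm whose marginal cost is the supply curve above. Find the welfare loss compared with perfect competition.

In inverse form: demand P = 131 − Q, supply P = 32 + Q.
Competitive equilibrium: 131 − Q = 32 + Q → Q* = 49.5, P* = 81.5.
Marginal revenue: MR = 131 − 2Q. Set MR = MC: 131 − 2Q = 32 + Q → Q_m = 33.
Price P_m = 131 − 1·33 = 98; MC(Q_m) = 32 + 1·33 = 65.
Competitive Q* = 49.5, so ΔQ = 16.5; wedge = 98 − 65 = 33.
Welfare loss = ½ × 16.5 × 33 = $272.25 thousand.

$272.25 thousand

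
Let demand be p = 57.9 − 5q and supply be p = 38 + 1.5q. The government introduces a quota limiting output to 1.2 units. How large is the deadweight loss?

Competitive equilibrium: 57.9 − 5q = 38 + 1.5q → q* = 3.0615, p* = 42.5923.
At q = 1.2: demand price = 57.9 − 5·1.2 = 51.9; supply price = 38 + 1.5·1.2 = 39.8.
Δq = 3.0615 − 1.2 = 1.8615; wedge = 51.9 − 39.8 = 12.1.
DWL = ½ × 1.8615 × 12.1 = 11.26.

11.26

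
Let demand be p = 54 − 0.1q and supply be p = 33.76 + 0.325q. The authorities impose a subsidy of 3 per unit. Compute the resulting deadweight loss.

Competitive equilibrium: 54 − 0.1q = 33.76 + 0.325q → q* = 47.6235, p* = 49.2376.
The subsidy lowers effective supply by 3: p = 30.76 + 0.325q.
New quantity: 54 − 0.1q = 30.76 + 0.325q → q' = 54.6824.
Overproduction Δq = 54.6824 − 47.6235 = 7.0589; wedge = subsidy = 3.
The triangle = ½ × 7.0589 × 3 = 10.59.

10.59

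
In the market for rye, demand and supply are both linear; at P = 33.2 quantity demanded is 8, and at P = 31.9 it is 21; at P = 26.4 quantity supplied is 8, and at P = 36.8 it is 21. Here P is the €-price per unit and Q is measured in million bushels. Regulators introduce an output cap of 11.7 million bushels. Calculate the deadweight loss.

Demand slope = (31.9 − 33.2)/(21 − 8) = −0.1, so P = 34 − 0.1Q.
Supply slope = (36.8 − 26.4)/(21 − 8) = 0.8, so P = 20 + 0.8Q.
Competitive equilibrium: 34 − 0.1Q = 20 + 0.8Q → Q* = 15.5556, P* = 32.4444.
At Q = 11.7: demand price = 34 − 0.1·11.7 = 32.83; supply price = 20 + 0.8·11.7 = 29.36.
ΔQ = 15.5556 − 11.7 = 3.8556; wedge = 32.83 − 29.36 = 3.47.
DWL = ½ × 3.8556 × 3.47 = €6.69 million.

€6.69 million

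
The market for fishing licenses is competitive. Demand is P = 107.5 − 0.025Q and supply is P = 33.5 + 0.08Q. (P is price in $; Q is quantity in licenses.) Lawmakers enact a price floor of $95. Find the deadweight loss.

$2201.19

Competitive equilibrium: 107.5 − 0.025Q = 33.5 + 0.08Q → Q* = 704.7619, P* = 89.881.
At the floor P = 95, quantity demanded = (107.5 − 95)/0.025 = 500.
Sellers' marginal cost at Q' = 500: 33.5 + 0.08·500 = 73.5.
ΔQ = 704.7619 − 500 = 204.7619; wedge = 95 − 73.5 = 21.5.
The triangle = ½ × 204.7619 × 21.5 = $2201.19.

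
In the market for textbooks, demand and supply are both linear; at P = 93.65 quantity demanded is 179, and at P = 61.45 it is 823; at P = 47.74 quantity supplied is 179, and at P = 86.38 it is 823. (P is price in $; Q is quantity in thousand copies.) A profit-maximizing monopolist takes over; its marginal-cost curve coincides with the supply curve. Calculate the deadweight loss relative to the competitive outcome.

Demand slope = (61.45 − 93.65)/(823 − 179) = −0.05, so P = 102.6 − 0.05Q.
Supply slope = (86.38 − 47.74)/(823 − 179) = 0.06, so P = 37 + 0.06Q.
Competitive equilibrium: 102.6 − 0.05Q = 37 + 0.06Q → Q* = 596.3636, P* = 72.7818.
Marginal revenue: MR = 102.6 − 0.1Q. Set MR = MC: 102.6 − 0.1Q = 37 + 0.06Q → Q_m = 410.
Price P_m = 102.6 − 0.05·410 = 82.1; MC(Q_m) = 37 + 0.06·410 = 61.6.
Competitive Q* = 596.3636, so ΔQ = 186.3636; wedge = 82.1 − 61.6 = 20.5.
Deadweight loss = ½ × 186.3636 × 20.5 = $1910.23 thousand.

$1910.23 thousand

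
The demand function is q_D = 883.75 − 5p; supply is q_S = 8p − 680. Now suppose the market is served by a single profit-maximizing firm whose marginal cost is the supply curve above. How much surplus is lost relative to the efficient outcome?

1879.49

In inverse form: demand p = 176.75 − 0.2q, supply p = 85 + 0.125q.
Competitive equilibrium: 176.75 − 0.2q = 85 + 0.125q → q* = 282.3077, p* = 120.2885.
Marginal revenue: MR = 176.75 − 0.4q. Set MR = MC: 176.75 − 0.4q = 85 + 0.125q → q_m = 174.7619.
Price p_m = 176.75 − 0.2·174.7619 = 141.7976; MC(q_m) = 85 + 0.125·174.7619 = 106.8452.
Competitive q* = 282.3077, so Δq = 107.5458; wedge = 141.7976 − 106.8452 = 34.9524.
Welfare loss = ½ × 107.5458 × 34.9524 = 1879.49.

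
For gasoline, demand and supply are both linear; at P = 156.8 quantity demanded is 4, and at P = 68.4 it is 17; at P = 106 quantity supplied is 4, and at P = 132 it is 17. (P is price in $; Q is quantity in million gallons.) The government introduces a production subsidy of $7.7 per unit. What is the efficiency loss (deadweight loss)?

$3.37 million

Demand slope = (68.4 − 156.8)/(17 − 4) = −6.8, so P = 184 − 6.8Q.
Supply slope = (132 − 106)/(17 − 4) = 2, so P = 98 + 2Q.
Competitive equilibrium: 184 − 6.8Q = 98 + 2Q → Q* = 9.7727, P* = 117.5455.
The subsidy lowers effective supply by 7.7: P = 90.3 + 2Q.
New quantity: 184 − 6.8Q = 90.3 + 2Q → Q' = 10.6477.
Overproduction ΔQ = 10.6477 − 9.7727 = 0.875; wedge = subsidy = 7.7.
Welfare loss = ½ × 0.875 × 7.7 = $3.37 million.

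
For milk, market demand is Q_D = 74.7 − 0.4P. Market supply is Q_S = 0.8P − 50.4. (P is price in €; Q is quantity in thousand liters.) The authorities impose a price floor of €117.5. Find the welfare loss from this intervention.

€52.67 thousand

In inverse form: demand P = 186.75 − 2.5Q, supply P = 63 + 1.25Q.
Competitive equilibrium: 186.75 − 2.5Q = 63 + 1.25Q → Q* = 33, P* = 104.25.
At the floor P = 117.5, quantity demanded = (186.75 − 117.5)/2.5 = 27.7.
Sellers' marginal cost at Q' = 27.7: 63 + 1.25·27.7 = 97.625.
ΔQ = 33 − 27.7 = 5.3; wedge = 117.5 − 97.625 = 19.875.
Welfare loss = ½ × 5.3 × 19.875 = €52.67 thousand.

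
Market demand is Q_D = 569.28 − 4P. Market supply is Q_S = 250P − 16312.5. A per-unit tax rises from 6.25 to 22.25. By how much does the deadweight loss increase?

In inverse form: demand P = 142.32 − 0.25Q, supply P = 65.25 + 0.004Q.
Competitive equilibrium: 142.32 − 0.25Q = 65.25 + 0.004Q → Q* = 303.4252, P* = 66.4637.
For a per-unit tax t: ΔQ = t/0.254, so DWL = ½·t·(t/0.254) = t²/0.508.
At t = 6.25: DWL = 76.895. At t = 22.25: DWL = 974.532.
Increase = 974.532 − 76.895 = 897.64.

897.64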